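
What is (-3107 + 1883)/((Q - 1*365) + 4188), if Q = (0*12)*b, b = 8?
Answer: -1224/3823 ≈ -0.32017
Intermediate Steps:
Q = 0 (Q = (0*12)*8 = 0*8 = 0)
(-3107 + 1883)/((Q - 1*365) + 4188) = (-3107 + 1883)/((0 - 1*365) + 4188) = -1224/((0 - 365) + 4188) = -1224/(-365 + 4188) = -1224/3823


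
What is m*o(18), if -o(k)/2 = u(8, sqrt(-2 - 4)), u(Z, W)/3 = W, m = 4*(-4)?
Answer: 96*I*sqrt(6) ≈ 235.15*I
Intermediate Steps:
m = -16
u(Z, W) = 3*W
o(k) = -6*I*sqrt(6) (o(k) = -6*sqrt(-2 - 4) = -6*sqrt(-6) = -6*I*sqrt(6))
m*o(18) = -(-96)*I*sqrt(6) = 96*I*sqrt(6)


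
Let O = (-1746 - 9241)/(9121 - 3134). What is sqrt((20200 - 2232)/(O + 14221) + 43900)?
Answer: 6*sqrt(552358743322768990)/21282535 ≈ 209.53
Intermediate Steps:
O = -10987/5987 ≈ -1.8351
sqrt((20200 - 2232)/(O + 14221) + 43900) = sqrt((20200 - 2232)/(-10987/5987 + 14221) + 43900) = sqrt(17968/(85130140/5987) + 43900) = sqrt(17968*(5987/85130140) + 43900) = sqrt(26893604/21282535 + 43900) = sqrt(934330180104/21282535) = 6*sqrt(552358743322768990)/21282535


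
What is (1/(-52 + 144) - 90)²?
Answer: 68541841/8464 ≈ 8098.0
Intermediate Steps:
(1/(-52 + 144) - 90)² = (1/92 - 90)² = (-8279/92)² = 68541841/8464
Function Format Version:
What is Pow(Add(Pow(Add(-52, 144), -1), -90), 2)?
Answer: Rational(68541841, 8464) ≈ 8098.0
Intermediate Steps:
Pow(Add(Pow(Add(-52, 144), -1), -90), 2) = Pow(Add(Pow(92, -1), -90), 2) = Pow(Add(Rational(1, 92), -90), 2) = Pow(Rational(-8279, 92), 2) = Rational(68541841, 8464)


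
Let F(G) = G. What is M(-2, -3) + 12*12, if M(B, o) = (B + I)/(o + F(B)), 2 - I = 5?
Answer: 145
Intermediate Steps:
I = -3 (I = 2 - 1*5 = 2 - 5 = -3)
M(B, o) = (-3 + B)/(B + o) (M(B, o) = (B - 3)/(o + B) = (-3 + B)/(B + o))
M(-2, -3) + 12*12 = (-3 - 2)/(-2 - 3) + 12*12 = -5/(-5) + 144 = -⅕*(-5) + 144 = 1 + 144 = 145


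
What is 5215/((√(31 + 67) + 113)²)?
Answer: 67101405/160554241 - 8250130*√2/160554241 ≈ 0.34527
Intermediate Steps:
5215/((√(31 + 67) + 113)²) = 5215/((√98 + 113)²) = 5215/((7*√2 + 113)²) = 5215/((113 + 7*√2)²) = 5215/(113 + 7*√2)²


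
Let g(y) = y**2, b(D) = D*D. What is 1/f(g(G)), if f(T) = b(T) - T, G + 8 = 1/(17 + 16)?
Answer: 1185921/4709025520 ≈ 0.00025184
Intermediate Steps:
b(D) = D**2
G = -263/33 (G = -8 + 1/(17 + 16) = -8 + 1/33 = -263/33 ≈ -7.9697)
f(T) = T**2 - T
1/f(g(G)) = 1/((-263/33)**2*(-1 + (-263/33)**2)) = 1/(69169*(-1 + 69169/1089)/1089) = 1/((69169/1089)*(68080/1089)) = 1/(4709025520/1185921) = 1185921/4709025520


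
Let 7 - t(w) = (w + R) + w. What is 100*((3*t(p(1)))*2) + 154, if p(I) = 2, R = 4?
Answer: -446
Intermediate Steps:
t(w) = 3 - 2*w (t(w) = 7 - ((w + 4) + w) = 7 - ((4 + w) + w) = 7 - (4 + 2*w) = 7 + (-4 - 2*w) = 3 - 2*w)
100*((3*t(p(1)))*2) + 154 = 100*((3*(3 - 2*2))*2) + 154 = 100*((3*(3 - 4))*2) + 154 = 100*((3*(-1))*2) + 154 = 100*(-3*2) + 154 = 100*(-6) + 154 = -600 + 154 = -446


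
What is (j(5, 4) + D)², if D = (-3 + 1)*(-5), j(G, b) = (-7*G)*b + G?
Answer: 15625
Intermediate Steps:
j(G, b) = G - 7*G*b (j(G, b) = -7*G*b + G = G - 7*G*b)
D = 10 (D = -2*(-5) = 10)
(j(5, 4) + D)² = (5*(1 - 7*4) + 10)² = (5*(1 - 28) + 10)² = (5*(-27) + 10)² = (-135 + 10)² = (-125)² = 15625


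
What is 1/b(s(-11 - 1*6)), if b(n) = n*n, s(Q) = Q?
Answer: 1/289 ≈ 0.0034602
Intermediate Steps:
b(n) = n²
1/b(s(-11 - 1*6)) = 1/((-11 - 1*6)²) = 1/((-11 - 6)²) = 1/((-17)²) = 1/289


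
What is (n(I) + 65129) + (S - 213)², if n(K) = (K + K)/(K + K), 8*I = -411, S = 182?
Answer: 66091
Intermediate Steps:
I = -411/8 (I = (⅛)*(-411) = -411/8 ≈ -51.375)
n(K) = 1 (n(K) = (2*K)/((2*K)) = (2*K)*(1/(2*K)) = 1)
(n(I) + 65129) + (S - 213)² = (1 + 65129) + (182 - 213)² = 65130 + (-31)² = 65130 + 961 = 66091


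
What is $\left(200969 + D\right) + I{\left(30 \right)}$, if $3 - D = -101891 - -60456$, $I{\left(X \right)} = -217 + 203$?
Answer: $242393$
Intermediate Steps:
$I{\left(X \right)} = -14$
$D = 41438$ ($D = 3 - \left(-101891 - -60456\right) = 3 - \left(-101891 + 60456\right) = 3 - -41435 = 3 + 41435 = 41438$)
$\left(200969 + D\right) + I{\left(30 \right)} = \left(200969 + 41438\right) - 14 = 242407 - 14 = 242393$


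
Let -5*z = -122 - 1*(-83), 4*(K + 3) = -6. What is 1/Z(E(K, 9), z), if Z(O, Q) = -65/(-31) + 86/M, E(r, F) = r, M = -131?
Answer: 4061/5849 ≈ 0.69431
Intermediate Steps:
K = -9/2 (K = -3 + (¼)*(-6) = -3 - 3/2 = -9/2 ≈ -4.5000)
z = 39/5 (z = -(-122 - 1*(-83))/5 = -(-122 + 83)/5 = -⅕*(-39) = 39/5 ≈ 7.8000)
Z(O, Q) = 5849/4061 (Z(O, Q) = -65/(-31) + 86/(-131) = -65*(-1/31) + 86*(-1/131) = 65/31 - 86/131 = 5849/4061)
1/Z(E(K, 9), z) = 1/(5849/4061) = 4061/5849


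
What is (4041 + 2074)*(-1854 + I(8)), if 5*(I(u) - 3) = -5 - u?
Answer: -11334764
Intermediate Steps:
I(u) = 2 - u/5 (I(u) = 3 + (-5 - u)/5 = 3 + (-1 - u/5) = 2 - u/5)
(4041 + 2074)*(-1854 + I(8)) = (4041 + 2074)*(-1854 + (2 - 1/5*8)) = 6115*(-1854 + (2 - 8/5)) = 6115*(-1854 + 2/5) = 6115*(-9268/5) = -11334764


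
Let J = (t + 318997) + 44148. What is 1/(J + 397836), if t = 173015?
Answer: 1/933996 ≈ 1.0707e-6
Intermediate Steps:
J = 536160 (J = (173015 + 318997) + 44148 = 492012 + 44148 = 536160)
1/(J + 397836) = 1/(536160 + 397836) = 1/933996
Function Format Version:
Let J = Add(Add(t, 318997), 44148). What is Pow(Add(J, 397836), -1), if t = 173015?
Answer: Rational(1, 933996) ≈ 1.0707e-6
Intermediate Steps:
J = 536160 (J = Add(Add(173015, 318997), 44148) = Add(492012, 44148) = 536160)
Pow(Add(J, 397836), -1) = Pow(Add(536160, 397836), -1) = Pow(933996, -1) = Rational(1, 933996)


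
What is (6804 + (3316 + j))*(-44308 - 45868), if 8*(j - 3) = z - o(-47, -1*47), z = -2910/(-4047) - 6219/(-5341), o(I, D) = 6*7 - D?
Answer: -6570029180141632/7205009 ≈ -9.1187e+8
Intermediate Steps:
o(I, D) = 42 - D
z = 13570201/7205009 (z = -2910*(-1/4047) - 6219*(-1/5341) = 970/1349 + 6219/5341 = 13570201/7205009 ≈ 1.8834)
j = -56844423/7205009 (j = 3 + (13570201/7205009 - (42 - (-1)*47))/8 = 3 + (13570201/7205009 - (42 - 1*(-47)))/8 = 3 + (13570201/7205009 - (42 + 47))/8 = 3 + (13570201/7205009 - 1*89)/8 = 3 + (13570201/7205009 - 89)/8 = 3 + (⅛)*(-627675600/7205009) = 3 - 78459450/7205009 = -56844423/7205009 ≈ -7.8896)
(6804 + (3316 + j))*(-44308 - 45868) = (6804 + (3316 - 56844423/7205009))*(-44308 - 45868) = (6804 + 23834965421/7205009)*(-90176) = (72857846657/7205009)*(-90176) = -6570029180141632/7205009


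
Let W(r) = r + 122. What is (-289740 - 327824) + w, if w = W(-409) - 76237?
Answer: -694088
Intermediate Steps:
W(r) = 122 + r
w = -76524 (w = (122 - 409) - 76237 = -287 - 76237 = -76524)
(-289740 - 327824) + w = (-289740 - 327824) - 76524 = -617564 - 76524 = -694088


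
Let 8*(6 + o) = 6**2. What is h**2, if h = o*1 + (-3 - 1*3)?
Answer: 225/4 ≈ 56.250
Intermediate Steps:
o = -3/2 (o = -6 + (1/8)*6**2 = -6 + (1/8)*36 = -6 + 9/2 = -3/2 ≈ -1.5000)
h = -15/2 (h = -3/2*1 + (-3 - 1*3) = -3/2 + (-3 - 3) = -3/2 - 6 = -15/2 ≈ -7.5000)
h**2 = (-15/2)**2 = 225/4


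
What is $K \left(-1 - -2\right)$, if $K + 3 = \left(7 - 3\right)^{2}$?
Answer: $13$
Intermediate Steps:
$K = 13$ ($K = -3 + \left(7 - 3\right)^{2} = -3 + 4^{2} = -3 + 16 = 13$)
$K \left(-1 - -2\right) = 13 \left(-1 - -2\right) = 13 \left(-1 + 2\right) = 13 \cdot 1 = 13$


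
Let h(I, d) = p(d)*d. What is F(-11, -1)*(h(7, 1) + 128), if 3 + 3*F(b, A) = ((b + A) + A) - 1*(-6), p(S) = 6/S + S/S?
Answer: -450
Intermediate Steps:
p(S) = 1 + 6/S (p(S) = 6/S + 1 = 1 + 6/S)
h(I, d) = 6 + d (h(I, d) = ((6 + d)/d)*d = 6 + d)
F(b, A) = 1 + b/3 + 2*A/3 (F(b, A) = -1 + (((b + A) + A) - 1*(-6))/3 = -1 + (((A + b) + A) + 6)/3 = -1 + ((b + 2*A) + 6)/3 = -1 + (6 + b + 2*A)/3 = -1 + (2 + b/3 + 2*A/3) = 1 + b/3 + 2*A/3)
F(-11, -1)*(h(7, 1) + 128) = (1 + (⅓)*(-11) + (⅔)*(-1))*((6 + 1) + 128) = (1 - 11/3 - ⅔)*(7 + 128) = -10/3*135 = -450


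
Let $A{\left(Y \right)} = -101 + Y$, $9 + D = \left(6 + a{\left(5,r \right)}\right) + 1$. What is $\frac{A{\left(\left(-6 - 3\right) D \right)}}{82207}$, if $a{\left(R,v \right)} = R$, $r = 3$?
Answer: $- \frac{128}{82207} \approx -0.001557$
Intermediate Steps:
$D = 3$ ($D = -9 + \left(\left(6 + 5\right) + 1\right) = -9 + \left(11 + 1\right) = -9 + 12 = 3$)
$\frac{A{\left(\left(-6 - 3\right) D \right)}}{82207} = \frac{-101 + \left(-6 - 3\right) 3}{82207} = \left(-101 - 27\right) \frac{1}{82207} = \left(-128\right) \frac{1}{82207} = - \frac{128}{82207}$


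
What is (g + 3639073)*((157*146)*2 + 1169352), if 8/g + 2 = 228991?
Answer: 1012632168260767180/228989 ≈ 4.4222e+12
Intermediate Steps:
g = 8/228989 (g = 8/(-2 + 228991) = 8/228989 ≈ 3.4936e-5)
(g + 3639073)*((157*146)*2 + 1169352) = (8/228989 + 3639073)*((157*146)*2 + 1169352) = 833307687205*(22922*2 + 1169352)/228989 = 833307687205*(45844 + 1169352)/228989 = (833307687205/228989)*1215196 = 1012632168260767180/228989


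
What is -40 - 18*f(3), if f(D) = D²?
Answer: -202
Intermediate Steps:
-40 - 18*f(3) = -40 - 18*3² = -40 - 18*9 = -40 - 162 = -202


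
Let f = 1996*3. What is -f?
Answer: -5988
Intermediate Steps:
f = 5988
-f = -1*5988 = -5988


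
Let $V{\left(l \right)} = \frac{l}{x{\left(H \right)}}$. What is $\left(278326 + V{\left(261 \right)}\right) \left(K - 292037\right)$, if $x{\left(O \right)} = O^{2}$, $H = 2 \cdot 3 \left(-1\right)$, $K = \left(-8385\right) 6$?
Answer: $- \frac{381146212551}{4} \approx -9.5287 \cdot 10^{10}$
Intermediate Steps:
$K = -50310$
$H = -6$ ($H = 6 \left(-1\right) = -6$)
$V{\left(l \right)} = \frac{l}{36}$ ($V{\left(l \right)} = \frac{l}{\left(-6\right)^{2}} = \frac{l}{36}$)
$\left(278326 + V{\left(261 \right)}\right) \left(K - 292037\right) = \left(278326 + \frac{1}{36} \cdot 261\right) \left(-50310 - 292037\right) = \left(278326 + \frac{29}{4}\right) \left(-342347\right) = \frac{1113333}{4} \left(-342347\right) = - \frac{381146212551}{4}$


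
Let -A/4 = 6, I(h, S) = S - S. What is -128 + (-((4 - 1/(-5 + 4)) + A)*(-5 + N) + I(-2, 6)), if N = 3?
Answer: -166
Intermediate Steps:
I(h, S) = 0
A = -24 (A = -4*6 = -24)
-128 + (-((4 - 1/(-5 + 4)) + A)*(-5 + N) + I(-2, 6)) = -128 + (-((4 - 1/(-5 + 4)) - 24)*(-5 + 3) + 0) = -128 + (-((4 - 1/(-1)) - 24)*(-2) + 0) = -128 + (-((4 - 1*(-1)) - 24)*(-2) + 0) = -128 + (-((4 + 1) - 24)*(-2) + 0) = -128 + (-(5 - 24)*(-2) + 0) = -128 + (-(-19)*(-2) + 0) = -128 + (-1*38 + 0) = -128 + (-38 + 0) = -128 - 38 = -166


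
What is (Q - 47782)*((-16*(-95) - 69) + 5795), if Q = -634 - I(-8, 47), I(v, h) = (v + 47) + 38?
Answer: -351380278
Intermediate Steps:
I(v, h) = 85 + v (I(v, h) = (47 + v) + 38 = 85 + v)
Q = -711 (Q = -634 - (85 - 8) = -634 - 1*77 = -634 - 77 = -711)
(Q - 47782)*((-16*(-95) - 69) + 5795) = (-711 - 47782)*((-16*(-95) - 69) + 5795) = -48493*((1520 - 69) + 5795) = -48493*(1451 + 5795) = -48493*7246 = -351380278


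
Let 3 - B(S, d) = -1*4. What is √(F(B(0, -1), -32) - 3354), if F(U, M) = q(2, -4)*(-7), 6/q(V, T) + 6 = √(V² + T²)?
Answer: √(-10041 + 3354*√5)/√(3 - √5) ≈ 57.676*I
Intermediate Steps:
B(S, d) = 7 (B(S, d) = 3 - (-1)*4 = 3 - 1*(-4) = 3 + 4 = 7)
q(V, T) = 6/(-6 + √(T² + V²)) (q(V, T) = 6/(-6 + √(V² + T²)) = 6/(-6 + √(T² + V²)))
F(U, M) = -42/(-6 + 2*√5) (F(U, M) = (6/(-6 + √((-4)² + 2²)))*(-7) = (6/(-6 + √(16 + 4)))*(-7) = (6/(-6 + √20))*(-7) = (6/(-6 + 2*√5))*(-7) = -42/(-6 + 2*√5))
√(F(B(0, -1), -32) - 3354) = √((63/4 + 21*√5/4) - 3354) = √(-13353/4 + 21*√5/4)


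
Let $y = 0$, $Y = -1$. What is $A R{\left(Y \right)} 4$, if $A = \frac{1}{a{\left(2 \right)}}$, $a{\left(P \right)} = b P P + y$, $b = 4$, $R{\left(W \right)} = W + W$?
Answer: $- \frac{1}{2} \approx -0.5$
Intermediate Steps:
$R{\left(W \right)} = 2 W$
$a{\left(P \right)} = 4 P^{2}$ ($a{\left(P \right)} = 4 P P + 0 = 4 P^{2} + 0 = 4 P^{2}$)
$A = \frac{1}{16}$ ($A = \frac{1}{4 \cdot 2^{2}} = \frac{1}{4 \cdot 4} = \frac{1}{16} \approx 0.0625$)
$A R{\left(Y \right)} 4 = \frac{2 \left(-1\right)}{16} \cdot 4 = \frac{1}{16} \left(-2\right) 4 = \left(- \frac{1}{8}\right) 4 = - \frac{1}{2}$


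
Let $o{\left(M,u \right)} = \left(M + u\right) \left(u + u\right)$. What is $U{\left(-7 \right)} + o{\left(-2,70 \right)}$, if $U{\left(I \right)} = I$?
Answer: $9513$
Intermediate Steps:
$o{\left(M,u \right)} = 2 u \left(M + u\right)$ ($o{\left(M,u \right)} = \left(M + u\right) 2 u = 2 u \left(M + u\right)$)
$U{\left(-7 \right)} + o{\left(-2,70 \right)} = -7 + 2 \cdot 70 \left(-2 + 70\right) = -7 + 2 \cdot 70 \cdot 68 = -7 + 9520 = 9513$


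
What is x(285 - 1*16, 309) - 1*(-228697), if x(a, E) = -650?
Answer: 228047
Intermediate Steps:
x(285 - 1*16, 309) - 1*(-228697) = -650 - 1*(-228697) = -650 + 228697 = 228047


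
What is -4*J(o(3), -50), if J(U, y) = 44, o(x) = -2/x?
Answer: -176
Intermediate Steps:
-4*J(o(3), -50) = -4*44 = -176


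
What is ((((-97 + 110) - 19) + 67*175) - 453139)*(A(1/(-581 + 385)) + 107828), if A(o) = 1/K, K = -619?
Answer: -29462812294020/619 ≈ -4.7597e+10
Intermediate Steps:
A(o) = -1/619 (A(o) = 1/(-619) = -1/619)
((((-97 + 110) - 19) + 67*175) - 453139)*(A(1/(-581 + 385)) + 107828) = ((((-97 + 110) - 19) + 67*175) - 453139)*(-1/619 + 107828) = (((13 - 19) + 11725) - 453139)*(66745531/619) = ((-6 + 11725) - 453139)*(66745531/619) = (11719 - 453139)*(66745531/619) = -441420*66745531/619 = -29462812294020/619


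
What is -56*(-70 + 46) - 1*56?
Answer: 1288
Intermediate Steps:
-56*(-70 + 46) - 1*56 = -56*(-24) - 56 = 1344 - 56 = 1288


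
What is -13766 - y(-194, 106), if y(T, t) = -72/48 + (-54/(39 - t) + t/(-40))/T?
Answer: -3578221891/259960 ≈ -13765.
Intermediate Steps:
y(T, t) = -3/2 + (-54/(39 - t) - t/40)/T (y(T, t) = -72*1/48 + (-54/(39 - t) + t*(-1/40))/T = -3/2 + (-54/(39 - t) - t/40)/T)
-13766 - y(-194, 106) = -13766 - (2160 - 1*106² + 39*106 + 2340*(-194) - 60*(-194)*106)/(40*(-194)*(-39 + 106)) = -13766 - (-1)*(2160 - 1*11236 + 4134 - 453960 + 1233840)/(40*194*67) = -13766 - (-1)*(2160 - 11236 + 4134 - 453960 + 1233840)/(40*194*67) = -13766 - (-1)*774938/(40*194*67) = -13766 - 1*(-387469/259960) = -13766 + 387469/259960 = -3578221891/259960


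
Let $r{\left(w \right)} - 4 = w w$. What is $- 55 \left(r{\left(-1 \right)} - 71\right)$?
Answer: $3630$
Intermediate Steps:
$r{\left(w \right)} = 4 + w^{2}$ ($r{\left(w \right)} = 4 + w w = 4 + w^{2}$)
$- 55 \left(r{\left(-1 \right)} - 71\right) = - 55 \left(\left(4 + \left(-1\right)^{2}\right) - 71\right) = - 55 \left(\left(4 + 1\right) - 71\right) = - 55 \left(5 - 71\right) = \left(-55\right) \left(-66\right) = 3630$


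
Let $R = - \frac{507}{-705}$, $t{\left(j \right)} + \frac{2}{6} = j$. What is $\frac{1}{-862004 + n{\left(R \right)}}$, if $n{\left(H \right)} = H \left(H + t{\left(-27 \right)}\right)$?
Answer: $- \frac{165675}{142815683647} \approx -1.1601 \cdot 10^{-6}$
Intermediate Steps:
$t{\left(j \right)} = - \frac{1}{3} + j$
$R = \frac{169}{235}$ ($R = \left(-507\right) \left(- \frac{1}{705}\right) = \frac{169}{235} \approx 0.71915$)
$n{\left(H \right)} = H \left(- \frac{82}{3} + H\right)$ ($n{\left(H \right)} = H \left(H - \frac{82}{3}\right) = H \left(- \frac{82}{3} + H\right)$)
$\frac{1}{-862004 + n{\left(R \right)}} = \frac{1}{-862004 + \frac{1}{3} \cdot \frac{169}{235} \left(-82 + 3 \cdot \frac{169}{235}\right)} = \frac{1}{-862004 + \frac{1}{3} \cdot \frac{169}{235} \left(-82 + \frac{507}{235}\right)} = \frac{1}{-862004 + \frac{1}{3} \cdot \frac{169}{235} \left(- \frac{18763}{235}\right)} = \frac{1}{-862004 - \frac{3170947}{165675}} = \frac{1}{- \frac{142815683647}{165675}} = - \frac{165675}{142815683647}$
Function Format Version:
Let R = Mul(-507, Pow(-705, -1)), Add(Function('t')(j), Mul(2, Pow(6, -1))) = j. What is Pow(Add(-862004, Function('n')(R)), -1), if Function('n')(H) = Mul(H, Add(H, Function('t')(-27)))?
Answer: Rational(-165675, 142815683647) ≈ -1.1601e-6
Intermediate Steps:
Function('t')(j) = Add(Rational(-1, 3), j)
R = Rational(169, 235) (R = Mul(-507, Rational(-1, 705)) = Rational(169, 235) ≈ 0.71915)
Function('n')(H) = Mul(H, Add(Rational(-82, 3), H)) (Function('n')(H) = Mul(H, Add(H, Add(Rational(-1, 3), -27))) = Mul(H, Add(H, Rational(-82, 3))) = Mul(H, Add(Rational(-82, 3), H)))
Pow(Add(-862004, Function('n')(R)), -1) = Pow(Add(-862004, Mul(Rational(1, 3), Rational(169, 235), Add(-82, Mul(3, Rational(169, 235))))), -1) = Pow(Add(-862004, Mul(Rational(1, 3), Rational(169, 235), Add(-82, Rational(507, 235)))), -1) = Pow(Add(-862004, Mul(Rational(1, 3), Rational(169, 235), Rational(-18763, 235))), -1) = Pow(Add(-862004, Rational(-3170947, 165675)), -1) = Pow(Rational(-142815683647, 165675), -1) = Rational(-165675, 142815683647)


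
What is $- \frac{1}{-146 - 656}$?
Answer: $\frac{1}{802} \approx 0.0012469$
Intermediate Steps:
$- \frac{1}{-146 - 656} = - \frac{1}{-802} = \left(-1\right) \left(- \frac{1}{802}\right) = \frac{1}{802}$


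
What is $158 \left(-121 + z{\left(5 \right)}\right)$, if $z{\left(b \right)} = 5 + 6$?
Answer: $-17380$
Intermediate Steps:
$z{\left(b \right)} = 11$
$158 \left(-121 + z{\left(5 \right)}\right) = 158 \left(-121 + 11\right) = 158 \left(-110\right) = -17380$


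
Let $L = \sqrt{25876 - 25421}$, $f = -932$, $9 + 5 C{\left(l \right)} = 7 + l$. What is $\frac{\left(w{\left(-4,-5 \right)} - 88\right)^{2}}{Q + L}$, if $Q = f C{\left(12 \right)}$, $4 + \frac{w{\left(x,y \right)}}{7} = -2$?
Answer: $- \frac{31501600}{3474041} - \frac{16900 \sqrt{455}}{3474041} \approx -9.1715$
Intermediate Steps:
$w{\left(x,y \right)} = -42$ ($w{\left(x,y \right)} = -28 + 7 \left(-2\right) = -28 - 14 = -42$)
$C{\left(l \right)} = - \frac{2}{5} + \frac{l}{5}$ ($C{\left(l \right)} = - \frac{9}{5} + \frac{7 + l}{5} = - \frac{9}{5} + \left(\frac{7}{5} + \frac{l}{5}\right) = - \frac{2}{5} + \frac{l}{5}$)
$Q = -1864$ ($Q = - 932 \left(- \frac{2}{5} + \frac{1}{5} \cdot 12\right) = - 932 \left(- \frac{2}{5} + \frac{12}{5}\right) = \left(-932\right) 2 = -1864$)
$L = \sqrt{455} \approx 21.331$
$\frac{\left(w{\left(-4,-5 \right)} - 88\right)^{2}}{Q + L} = \frac{\left(-42 - 88\right)^{2}}{-1864 + \sqrt{455}} = \frac{\left(-130\right)^{2}}{-1864 + \sqrt{455}} = \frac{16900}{-1864 + \sqrt{455}}$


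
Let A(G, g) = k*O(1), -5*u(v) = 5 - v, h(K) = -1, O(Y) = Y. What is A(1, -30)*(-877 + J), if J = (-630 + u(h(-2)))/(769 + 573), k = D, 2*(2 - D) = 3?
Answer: -2943913/6710 ≈ -438.74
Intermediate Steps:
D = ½ (D = 2 - ½*3 = 2 - 3/2 = ½ ≈ 0.50000)
k = ½ ≈ 0.50000
u(v) = -1 + v/5 (u(v) = -(5 - v)/5 = -1 + v/5)
A(G, g) = ½ (A(G, g) = (½)*1 = ½)
J = -1578/3355 (J = (-630 + (-1 + (⅕)*(-1)))/(769 + 573) = (-630 + (-1 - ⅕))/1342 = (-630 - 6/5)*(1/1342) = -3156/5*1/1342 = -1578/3355 ≈ -0.47034)
A(1, -30)*(-877 + J) = (-877 - 1578/3355)/2 = (½)*(-2943913/3355) = -2943913/6710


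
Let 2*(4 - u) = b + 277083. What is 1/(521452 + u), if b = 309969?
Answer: 1/227930 ≈ 4.3873e-6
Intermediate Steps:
u = -293522 (u = 4 - (309969 + 277083)/2 = 4 - ½*587052 = 4 - 293526 = -293522)
1/(521452 + u) = 1/(521452 - 293522) = 1/227930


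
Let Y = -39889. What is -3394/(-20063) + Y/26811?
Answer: -709296473/537909093 ≈ -1.3186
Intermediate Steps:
-3394/(-20063) + Y/26811 = -3394/(-20063) - 39889/26811 = -3394*(-1/20063) - 39889*1/26811 = 3394/20063 - 39889/26811 = -709296473/537909093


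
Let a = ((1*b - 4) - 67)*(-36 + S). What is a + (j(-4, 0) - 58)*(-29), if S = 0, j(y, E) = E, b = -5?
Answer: 4418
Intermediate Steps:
a = 2736 (a = ((1*(-5) - 4) - 67)*(-36 + 0) = ((-5 - 4) - 67)*(-36) = (-9 - 67)*(-36) = -76*(-36) = 2736)
a + (j(-4, 0) - 58)*(-29) = 2736 + (0 - 58)*(-29) = 2736 - 58*(-29) = 2736 + 1682 = 4418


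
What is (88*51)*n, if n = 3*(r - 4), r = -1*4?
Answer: -107712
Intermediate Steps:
r = -4
n = -24 (n = 3*(-4 - 4) = 3*(-8) = -24)
(88*51)*n = (88*51)*(-24) = 4488*(-24) = -107712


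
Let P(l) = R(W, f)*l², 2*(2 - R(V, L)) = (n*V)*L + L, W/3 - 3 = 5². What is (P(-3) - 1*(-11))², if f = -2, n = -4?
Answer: 8916196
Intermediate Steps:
W = 84 (W = 9 + 3*5² = 9 + 3*25 = 9 + 75 = 84)
R(V, L) = 2 - L/2 + 2*L*V (R(V, L) = 2 - ((-4*V)*L + L)/2 = 2 - (-4*L*V + L)/2 = 2 - (L - 4*L*V)/2 = 2 + (-L/2 + 2*L*V) = 2 - L/2 + 2*L*V)
P(l) = -333*l² (P(l) = (2 - ½*(-2) + 2*(-2)*84)*l² = (2 + 1 - 336)*l² = -333*l²)
(P(-3) - 1*(-11))² = (-333*(-3)² - 1*(-11))² = (-333*9 + 11)² = (-2997 + 11)² = (-2986)² = 8916196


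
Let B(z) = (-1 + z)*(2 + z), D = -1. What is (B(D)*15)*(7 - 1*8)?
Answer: 30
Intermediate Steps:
(B(D)*15)*(7 - 1*8) = ((-2 - 1 + (-1)²)*15)*(7 - 1*8) = ((-2 - 1 + 1)*15)*(7 - 8) = -2*15*(-1) = -30*(-1) = 30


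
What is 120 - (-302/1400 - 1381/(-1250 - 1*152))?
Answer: 58506501/490700 ≈ 119.23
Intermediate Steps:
120 - (-302/1400 - 1381/(-1250 - 1*152)) = 120 - (-302*1/1400 - 1381/(-1250 - 152)) = 120 - (-151/700 - 1381/(-1402)) = 120 - (-151/700 - 1381*(-1/1402)) = 120 - (-151/700 + 1381/1402) = 120 - 1*377499/490700 = 120 - 377499/490700 = 58506501/490700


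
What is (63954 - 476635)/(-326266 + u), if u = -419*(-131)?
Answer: 412681/271377 ≈ 1.5207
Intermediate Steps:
u = 54889
(63954 - 476635)/(-326266 + u) = (63954 - 476635)/(-326266 + 54889) = -412681/(-271377) = -412681*(-1/271377) = 412681/271377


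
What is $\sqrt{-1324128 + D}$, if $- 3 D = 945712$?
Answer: $\frac{4 i \sqrt{922143}}{3} \approx 1280.4 i$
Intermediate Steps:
$D = - \frac{945712}{3}$ ($D = \left(- \frac{1}{3}\right) 945712 = - \frac{945712}{3} \approx -3.1524 \cdot 10^{5}$)
$\sqrt{-1324128 + D} = \sqrt{-1324128 - \frac{945712}{3}} = \sqrt{- \frac{4918096}{3}} = \frac{4 i \sqrt{922143}}{3}$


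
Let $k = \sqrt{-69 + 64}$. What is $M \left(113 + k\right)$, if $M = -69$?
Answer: $-7797 - 69 i \sqrt{5} \approx -7797.0 - 154.29 i$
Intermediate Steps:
$k = i \sqrt{5}$ ($k = \sqrt{-5} = i \sqrt{5} \approx 2.2361 i$)
$M \left(113 + k\right) = - 69 \left(113 + i \sqrt{5}\right) = -7797 - 69 i \sqrt{5}$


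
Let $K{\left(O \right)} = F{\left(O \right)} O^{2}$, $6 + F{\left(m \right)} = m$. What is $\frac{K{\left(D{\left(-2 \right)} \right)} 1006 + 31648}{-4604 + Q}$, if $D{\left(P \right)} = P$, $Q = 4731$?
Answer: $- \frac{544}{127} \approx -4.2835$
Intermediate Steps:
$F{\left(m \right)} = -6 + m$
$K{\left(O \right)} = O^{2} \left(-6 + O\right)$ ($K{\left(O \right)} = \left(-6 + O\right) O^{2} = O^{2} \left(-6 + O\right)$)
$\frac{K{\left(D{\left(-2 \right)} \right)} 1006 + 31648}{-4604 + Q} = \frac{\left(-2\right)^{2} \left(-6 - 2\right) 1006 + 31648}{-4604 + 4731} = \frac{4 \left(-8\right) 1006 + 31648}{127} = \left(\left(-32\right) 1006 + 31648\right) \frac{1}{127} = \left(-32192 + 31648\right) \frac{1}{127} = \left(-544\right) \frac{1}{127} = - \frac{544}{127}$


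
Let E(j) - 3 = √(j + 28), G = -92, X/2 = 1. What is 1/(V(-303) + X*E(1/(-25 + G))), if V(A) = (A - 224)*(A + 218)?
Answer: 5241717/234834150217 - 30*√1703/234834150217 ≈ 2.2316e-5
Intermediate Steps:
X = 2 (X = 2*1 = 2)
V(A) = (-224 + A)*(218 + A)
E(j) = 3 + √(28 + j) (E(j) = 3 + √(j + 28) = 3 + √(28 + j))
1/(V(-303) + X*E(1/(-25 + G))) = 1/((-48832 + (-303)² - 6*(-303)) + 2*(3 + √(28 + 1/(-25 - 92)))) = 1/((-48832 + 91809 + 1818) + 2*(3 + √(28 + 1/(-117)))) = 1/(44795 + 2*(3 + √(28 - 1/117))) = 1/(44795 + 2*(3 + √(3275/117))) = 1/(44795 + 2*(3 + 5*√1703/39)) = 1/(44795 + (6 + 10*√1703/39)) = 1/(44801 + 10*√1703/39)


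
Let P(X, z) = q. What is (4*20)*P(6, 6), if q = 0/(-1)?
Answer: 0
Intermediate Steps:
q = 0 (q = 0*(-1) = 0)
P(X, z) = 0
(4*20)*P(6, 6) = (4*20)*0 = 80*0 = 0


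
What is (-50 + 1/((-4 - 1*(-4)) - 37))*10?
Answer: -18510/37 ≈ -500.27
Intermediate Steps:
(-50 + 1/((-4 - 1*(-4)) - 37))*10 = (-50 + 1/((-4 + 4) - 37))*10 = (-50 + 1/(0 - 37))*10 = (-50 + 1/(-37))*10 = (-50 - 1/37)*10 = -1851/37*10 = -18510/37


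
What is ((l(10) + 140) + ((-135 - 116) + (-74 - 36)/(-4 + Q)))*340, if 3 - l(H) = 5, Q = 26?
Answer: -40120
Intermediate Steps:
l(H) = -2 (l(H) = 3 - 1*5 = 3 - 5 = -2)
((l(10) + 140) + ((-135 - 116) + (-74 - 36)/(-4 + Q)))*340 = ((-2 + 140) + ((-135 - 116) + (-74 - 36)/(-4 + 26)))*340 = (138 + (-251 - 110/22))*340 = (138 + (-251 - 110*1/22))*340 = (138 + (-251 - 5))*340 = (138 - 256)*340 = -118*340 = -40120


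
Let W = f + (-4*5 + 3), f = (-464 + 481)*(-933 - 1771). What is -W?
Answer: 45985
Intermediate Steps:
f = -45968 (f = 17*(-2704) = -45968)
W = -45985 (W = -45968 + (-4*5 + 3) = -45968 + (-20 + 3) = -45968 - 17 = -45985)
-W = -1*(-45985) = 45985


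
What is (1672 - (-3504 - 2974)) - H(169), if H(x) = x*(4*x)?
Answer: -106094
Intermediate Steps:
H(x) = 4*x**2
(1672 - (-3504 - 2974)) - H(169) = (1672 - (-3504 - 2974)) - 4*169**2 = (1672 - 1*(-6478)) - 4*28561 = (1672 + 6478) - 1*114244 = 8150 - 114244 = -106094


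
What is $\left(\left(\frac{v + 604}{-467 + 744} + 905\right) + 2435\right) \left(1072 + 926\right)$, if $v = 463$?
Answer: $\frac{1850641506}{277} \approx 6.681 \cdot 10^{6}$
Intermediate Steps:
$\left(\left(\frac{v + 604}{-467 + 744} + 905\right) + 2435\right) \left(1072 + 926\right) = \left(\left(\frac{463 + 604}{-467 + 744} + 905\right) + 2435\right) \left(1072 + 926\right) = \left(\left(\frac{1067}{277} + 905\right) + 2435\right) 1998 = \left(\frac{251752}{277} + 2435\right) 1998 = \frac{926247}{277} \cdot 1998 = \frac{1850641506}{277}$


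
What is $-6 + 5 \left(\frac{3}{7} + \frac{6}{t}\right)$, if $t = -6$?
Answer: $- \frac{62}{7} \approx -8.8571$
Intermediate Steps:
$-6 + 5 \left(\frac{3}{7} + \frac{6}{t}\right) = -6 + 5 \left(\frac{3}{7} + \frac{6}{-6}\right) = -6 + 5 \left(3 \cdot \frac{1}{7} + 6 \left(- \frac{1}{6}\right)\right) = -6 + 5 \left(\frac{3}{7} - 1\right) = -6 + 5 \left(- \frac{4}{7}\right) = -6 - \frac{20}{7} = - \frac{62}{7}$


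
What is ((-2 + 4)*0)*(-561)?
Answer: 0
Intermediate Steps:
((-2 + 4)*0)*(-561) = (2*0)*(-561) = 0*(-561) = 0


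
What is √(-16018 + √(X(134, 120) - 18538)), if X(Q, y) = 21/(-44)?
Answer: √(-7752712 + 22*I*√8972623)/22 ≈ 0.5379 + 126.56*I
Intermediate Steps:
X(Q, y) = -21/44 (X(Q, y) = 21*(-1/44) = -21/44)
√(-16018 + √(X(134, 120) - 18538)) = √(-16018 + √(-21/44 - 18538)) = √(-16018 + √(-815693/44)) = √(-16018 + I*√8972623/22)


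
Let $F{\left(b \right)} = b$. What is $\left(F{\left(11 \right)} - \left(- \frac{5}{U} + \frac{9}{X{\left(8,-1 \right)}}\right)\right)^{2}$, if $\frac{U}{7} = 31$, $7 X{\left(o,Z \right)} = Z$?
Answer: $\frac{258019969}{47089} \approx 5479.4$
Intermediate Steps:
$X{\left(o,Z \right)} = \frac{Z}{7}$
$U = 217$ ($U = 7 \cdot 31 = 217$)
$\left(F{\left(11 \right)} - \left(- \frac{5}{U} + \frac{9}{X{\left(8,-1 \right)}}\right)\right)^{2} = \left(11 + \left(- \frac{9}{\frac{1}{7} \left(-1\right)} + \frac{5}{217}\right)\right)^{2} = \left(11 + \left(- \frac{9}{- \frac{1}{7}} + 5 \cdot \frac{1}{217}\right)\right)^{2} = \left(11 + \left(\left(-9\right) \left(-7\right) + \frac{5}{217}\right)\right)^{2} = \left(11 + \left(63 + \frac{5}{217}\right)\right)^{2} = \left(11 + \frac{13676}{217}\right)^{2} = \left(\frac{16063}{217}\right)^{2} = \frac{258019969}{47089}$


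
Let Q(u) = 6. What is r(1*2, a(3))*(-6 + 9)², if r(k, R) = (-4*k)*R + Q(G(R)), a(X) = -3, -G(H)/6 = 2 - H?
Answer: 270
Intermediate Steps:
G(H) = -12 + 6*H (G(H) = -6*(2 - H) = -12 + 6*H)
r(k, R) = 6 - 4*R*k (r(k, R) = (-4*k)*R + 6 = -4*R*k + 6 = 6 - 4*R*k)
r(1*2, a(3))*(-6 + 9)² = (6 - 4*(-3)*1*2)*(-6 + 9)² = (6 - 4*(-3)*2)*3² = (6 + 24)*9 = 30*9 = 270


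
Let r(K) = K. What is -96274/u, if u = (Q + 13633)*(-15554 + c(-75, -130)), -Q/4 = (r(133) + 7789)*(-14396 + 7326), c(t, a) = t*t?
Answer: 96274/2224570536697 ≈ 4.3278e-8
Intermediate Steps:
c(t, a) = t²
Q = 224034160 (Q = -4*(133 + 7789)*(-14396 + 7326) = -31688*(-7070) = -4*(-56008540) = 224034160)
u = -2224570536697 (u = (224034160 + 13633)*(-15554 + (-75)²) = 224047793*(-15554 + 5625) = 224047793*(-9929) = -2224570536697)
-96274/u = -96274/(-2224570536697) = -96274*(-1/2224570536697) = 96274/2224570536697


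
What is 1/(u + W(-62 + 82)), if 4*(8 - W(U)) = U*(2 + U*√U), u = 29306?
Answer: 3663/107315552 + 25*√5/107315552 ≈ 3.4654e-5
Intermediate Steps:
W(U) = 8 - U*(2 + U^(3/2))/4 (W(U) = 8 - U*(2 + U*√U)/4 = 8 - U*(2 + U^(3/2))/4)
1/(u + W(-62 + 82)) = 1/(29306 + (8 - (-62 + 82)/2 - (-62 + 82)^(5/2)/4)) = 1/(29306 + (8 - ½*20 - 200*√5)) = 1/(29306 + (8 - 10 - 200*√5)) = 1/(29306 + (-2 - 200*√5)) = 1/(29304 - 200*√5)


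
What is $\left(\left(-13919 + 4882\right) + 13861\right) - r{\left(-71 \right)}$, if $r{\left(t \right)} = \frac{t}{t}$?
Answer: $4823$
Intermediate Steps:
$r{\left(t \right)} = 1$
$\left(\left(-13919 + 4882\right) + 13861\right) - r{\left(-71 \right)} = \left(\left(-13919 + 4882\right) + 13861\right) - 1 = \left(-9037 + 13861\right) - 1 = 4824 - 1 = 4823$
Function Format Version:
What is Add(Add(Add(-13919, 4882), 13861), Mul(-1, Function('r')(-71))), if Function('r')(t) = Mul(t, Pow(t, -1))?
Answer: 4823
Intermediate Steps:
Function('r')(t) = 1
Add(Add(Add(-13919, 4882), 13861), Mul(-1, Function('r')(-71))) = Add(Add(Add(-13919, 4882), 13861), Mul(-1, 1)) = Add(Add(-9037, 13861), -1) = Add(4824, -1) = 4823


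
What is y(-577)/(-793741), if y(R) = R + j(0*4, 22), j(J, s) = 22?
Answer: 555/793741 ≈ 0.00069922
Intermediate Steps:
y(R) = 22 + R (y(R) = R + 22 = 22 + R)
y(-577)/(-793741) = (22 - 577)/(-793741) = -555*(-1/793741) = 555/793741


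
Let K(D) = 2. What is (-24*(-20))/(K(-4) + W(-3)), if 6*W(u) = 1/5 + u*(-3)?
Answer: 7200/53 ≈ 135.85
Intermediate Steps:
W(u) = 1/30 - u/2 (W(u) = (1/5 + u*(-3))/6 = (⅕ - 3*u)/6 = 1/30 - u/2)
(-24*(-20))/(K(-4) + W(-3)) = (-24*(-20))/(2 + (1/30 - ½*(-3))) = 480/(2 + (1/30 + 3/2)) = 480/(2 + 23/15) = 480/(53/15) = 480*(15/53) = 7200/53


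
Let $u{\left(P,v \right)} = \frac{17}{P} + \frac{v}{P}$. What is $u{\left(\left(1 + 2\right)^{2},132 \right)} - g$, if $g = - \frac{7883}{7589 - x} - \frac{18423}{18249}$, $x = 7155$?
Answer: $\frac{121274375}{3394314} \approx 35.729$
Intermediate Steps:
$g = - \frac{7231069}{377146}$ ($g = - \frac{7883}{7589 - 7155} - \frac{18423}{18249} = - \frac{7883}{7589 - 7155} - \frac{6141}{6083} = - \frac{7883}{434} - \frac{6141}{6083} = - \frac{7231069}{377146} \approx -19.173$)
$u{\left(\left(1 + 2\right)^{2},132 \right)} - g = \frac{17 + 132}{\left(1 + 2\right)^{2}} - - \frac{7231069}{377146} = \frac{1}{3^{2}} \cdot 149 + \frac{7231069}{377146} = \frac{1}{9} \cdot 149 + \frac{7231069}{377146} = \frac{149}{9} + \frac{7231069}{377146} = \frac{121274375}{3394314}$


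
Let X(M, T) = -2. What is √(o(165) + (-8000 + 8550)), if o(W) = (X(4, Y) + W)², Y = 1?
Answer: √27119 ≈ 164.68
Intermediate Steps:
o(W) = (-2 + W)²
√(o(165) + (-8000 + 8550)) = √((-2 + 165)² + (-8000 + 8550)) = √(163² + 550) = √(26569 + 550) = √27119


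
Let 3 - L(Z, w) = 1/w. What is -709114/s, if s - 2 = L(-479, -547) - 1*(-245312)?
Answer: -193942679/67094200 ≈ -2.8906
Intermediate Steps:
L(Z, w) = 3 - 1/w
s = 134188400/547 (s = 2 + ((3 - 1/(-547)) - 1*(-245312)) = 2 + ((3 - 1*(-1/547)) + 245312) = 2 + ((3 + 1/547) + 245312) = 2 + (1642/547 + 245312) = 2 + 134187306/547 = 134188400/547 ≈ 2.4532e+5)
-709114/s = -709114/134188400/547 = -709114*547/134188400 = -193942679/67094200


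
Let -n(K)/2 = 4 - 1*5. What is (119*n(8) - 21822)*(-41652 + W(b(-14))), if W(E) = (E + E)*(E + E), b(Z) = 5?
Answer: 896858368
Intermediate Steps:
n(K) = 2 (n(K) = -2*(4 - 1*5) = -2*(4 - 5) = -2*(-1) = 2)
W(E) = 4*E² (W(E) = (2*E)*(2*E) = 4*E²)
(119*n(8) - 21822)*(-41652 + W(b(-14))) = (119*2 - 21822)*(-41652 + 4*5²) = (238 - 21822)*(-41652 + 4*25) = -21584*(-41652 + 100) = -21584*(-41552) = 896858368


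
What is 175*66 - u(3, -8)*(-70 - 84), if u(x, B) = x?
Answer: 12012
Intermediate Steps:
175*66 - u(3, -8)*(-70 - 84) = 175*66 - 3*(-70 - 84) = 11550 - 3*(-154) = 11550 - 1*(-462) = 11550 + 462 = 12012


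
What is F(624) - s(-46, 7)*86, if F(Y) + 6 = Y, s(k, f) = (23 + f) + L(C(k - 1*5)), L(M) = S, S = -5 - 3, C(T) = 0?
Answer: -1274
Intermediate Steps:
S = -8
L(M) = -8
s(k, f) = 15 + f (s(k, f) = (23 + f) - 8 = 15 + f)
F(Y) = -6 + Y
F(624) - s(-46, 7)*86 = (-6 + 624) - (15 + 7)*86 = 618 - 22*86 = 618 - 1*1892 = 618 - 1892 = -1274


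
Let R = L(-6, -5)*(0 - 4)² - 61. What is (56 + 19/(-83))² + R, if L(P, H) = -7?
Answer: 20235844/6889 ≈ 2937.4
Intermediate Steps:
R = -173 (R = -7*(0 - 4)² - 61 = -7*(-4)² - 61 = -7*16 - 61 = -112 - 61 = -173)
(56 + 19/(-83))² + R = (56 + 19/(-83))² - 173 = (56 + 19*(-1/83))² - 173 = (56 - 19/83)² - 173 = (4629/83)² - 173 = 21427641/6889 - 173 = 20235844/6889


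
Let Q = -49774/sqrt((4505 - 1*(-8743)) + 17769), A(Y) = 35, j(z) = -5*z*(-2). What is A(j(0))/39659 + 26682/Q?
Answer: 35/39659 - 93387*sqrt(633)/24887 ≈ -94.409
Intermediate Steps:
j(z) = 10*z
Q = -49774*sqrt(633)/4431 (Q = -49774/sqrt((4505 + 8743) + 17769) = -49774/sqrt(13248 + 17769) = -49774*sqrt(633)/4431 ≈ -282.62)
A(j(0))/39659 + 26682/Q = 35/39659 + 26682/((-49774*sqrt(633)/4431)) = 35*(1/39659) + 26682*(-7*sqrt(633)/49774) = 35/39659 - 93387*sqrt(633)/24887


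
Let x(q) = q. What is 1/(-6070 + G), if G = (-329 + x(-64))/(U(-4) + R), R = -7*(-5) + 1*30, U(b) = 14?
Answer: -79/479923 ≈ -0.00016461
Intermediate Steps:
R = 65 (R = 35 + 30 = 65)
G = -393/79 (G = (-329 - 64)/(14 + 65) = -393/79 ≈ -4.9747)
1/(-6070 + G) = 1/(-6070 - 393/79) = 1/(-479923/79) = -79/479923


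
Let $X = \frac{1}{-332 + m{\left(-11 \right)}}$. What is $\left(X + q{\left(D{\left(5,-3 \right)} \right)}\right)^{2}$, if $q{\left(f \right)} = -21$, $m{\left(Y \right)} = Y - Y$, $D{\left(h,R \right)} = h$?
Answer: $\frac{48622729}{110224} \approx 441.13$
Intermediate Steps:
$m{\left(Y \right)} = 0$
$X = - \frac{1}{332}$ ($X = \frac{1}{-332 + 0} = \frac{1}{-332} = - \frac{1}{332} \approx -0.003012$)
$\left(X + q{\left(D{\left(5,-3 \right)} \right)}\right)^{2} = \left(- \frac{1}{332} - 21\right)^{2} = \left(- \frac{6973}{332}\right)^{2} = \frac{48622729}{110224}$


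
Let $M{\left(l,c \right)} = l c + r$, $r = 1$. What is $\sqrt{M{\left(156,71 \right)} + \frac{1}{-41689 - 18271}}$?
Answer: $\frac{7 \sqrt{203183918690}}{29980} \approx 105.25$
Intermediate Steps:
$M{\left(l,c \right)} = 1 + c l$ ($M{\left(l,c \right)} = l c + 1 = c l + 1 = 1 + c l$)
$\sqrt{M{\left(156,71 \right)} + \frac{1}{-41689 - 18271}} = \sqrt{\left(1 + 71 \cdot 156\right) + \frac{1}{-41689 - 18271}} = \sqrt{\left(1 + 11076\right) + \frac{1}{-59960}} = \sqrt{11077 - \frac{1}{59960}} = \sqrt{\frac{664176919}{59960}} = \frac{7 \sqrt{203183918690}}{29980}$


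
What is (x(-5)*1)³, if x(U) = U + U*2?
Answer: -3375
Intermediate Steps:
x(U) = 3*U (x(U) = U + 2*U = 3*U)
(x(-5)*1)³ = ((3*(-5))*1)³ = (-15*1)³ = (-15)³ = -3375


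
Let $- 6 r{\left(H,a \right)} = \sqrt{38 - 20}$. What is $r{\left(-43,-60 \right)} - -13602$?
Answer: $13602 - \frac{\sqrt{2}}{2} \approx 13601.0$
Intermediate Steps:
$r{\left(H,a \right)} = - \frac{\sqrt{2}}{2}$ ($r{\left(H,a \right)} = - \frac{\sqrt{38 - 20}}{6} = - \frac{\sqrt{18}}{6} = - \frac{3 \sqrt{2}}{6} = - \frac{\sqrt{2}}{2}$)
$r{\left(-43,-60 \right)} - -13602 = - \frac{\sqrt{2}}{2} - -13602 = - \frac{\sqrt{2}}{2} + 13602 = 13602 - \frac{\sqrt{2}}{2}$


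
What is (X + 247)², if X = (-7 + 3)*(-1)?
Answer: 63001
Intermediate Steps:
X = 4 (X = -4*(-1) = 4)
(X + 247)² = (4 + 247)² = 251² = 63001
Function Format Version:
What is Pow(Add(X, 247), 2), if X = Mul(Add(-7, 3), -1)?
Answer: 63001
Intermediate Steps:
X = 4 (X = Mul(-4, -1) = 4)
Pow(Add(X, 247), 2) = Pow(Add(4, 247), 2) = Pow(251, 2) = 63001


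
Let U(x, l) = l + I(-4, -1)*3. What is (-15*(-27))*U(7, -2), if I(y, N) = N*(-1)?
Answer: 405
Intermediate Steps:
I(y, N) = -N
U(x, l) = 3 + l (U(x, l) = l - 1*(-1)*3 = l + 1*3 = l + 3 = 3 + l)
(-15*(-27))*U(7, -2) = (-15*(-27))*(3 - 2) = 405*1 = 405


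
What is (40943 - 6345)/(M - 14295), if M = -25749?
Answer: -17299/20022 ≈ -0.86400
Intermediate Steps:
(40943 - 6345)/(M - 14295) = (40943 - 6345)/(-25749 - 14295) = 34598/(-40044) = 34598*(-1/40044) = -17299/20022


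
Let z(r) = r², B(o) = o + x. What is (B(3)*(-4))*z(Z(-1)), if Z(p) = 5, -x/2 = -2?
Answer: -700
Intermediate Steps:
x = 4 (x = -2*(-2) = 4)
B(o) = 4 + o (B(o) = o + 4 = 4 + o)
(B(3)*(-4))*z(Z(-1)) = ((4 + 3)*(-4))*5² = (7*(-4))*25 = -28*25 = -700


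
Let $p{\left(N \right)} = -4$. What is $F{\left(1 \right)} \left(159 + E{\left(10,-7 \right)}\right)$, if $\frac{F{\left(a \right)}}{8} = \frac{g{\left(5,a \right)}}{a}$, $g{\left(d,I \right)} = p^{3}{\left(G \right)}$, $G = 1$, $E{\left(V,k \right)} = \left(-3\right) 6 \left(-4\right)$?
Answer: $-118272$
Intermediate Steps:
$E{\left(V,k \right)} = 72$ ($E{\left(V,k \right)} = \left(-18\right) \left(-4\right) = 72$)
$g{\left(d,I \right)} = -64$ ($g{\left(d,I \right)} = \left(-4\right)^{3} = -64$)
$F{\left(a \right)} = - \frac{512}{a}$ ($F{\left(a \right)} = 8 \left(- \frac{64}{a}\right) = - \frac{512}{a}$)
$F{\left(1 \right)} \left(159 + E{\left(10,-7 \right)}\right) = - \frac{512}{1} \left(159 + 72\right) = \left(-512\right) 1 \cdot 231 = \left(-512\right) 231 = -118272$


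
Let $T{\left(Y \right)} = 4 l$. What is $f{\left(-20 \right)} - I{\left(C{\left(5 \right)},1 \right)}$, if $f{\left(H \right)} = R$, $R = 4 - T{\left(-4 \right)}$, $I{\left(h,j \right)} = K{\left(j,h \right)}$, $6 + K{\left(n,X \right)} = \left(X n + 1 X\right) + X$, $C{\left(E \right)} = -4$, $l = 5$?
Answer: $2$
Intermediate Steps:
$T{\left(Y \right)} = 20$ ($T{\left(Y \right)} = 4 \cdot 5 = 20$)
$K{\left(n,X \right)} = -6 + 2 X + X n$ ($K{\left(n,X \right)} = -6 + \left(\left(X n + 1 X\right) + X\right) = -6 + \left(\left(X n + X\right) + X\right) = -6 + \left(\left(X + X n\right) + X\right) = -6 + \left(2 X + X n\right) = -6 + 2 X + X n$)
$I{\left(h,j \right)} = -6 + 2 h + h j$
$R = -16$ ($R = 4 - 20 = -16$)
$f{\left(H \right)} = -16$
$f{\left(-20 \right)} - I{\left(C{\left(5 \right)},1 \right)} = -16 - \left(-6 + 2 \left(-4\right) - 4\right) = -16 - \left(-6 - 8 - 4\right) = -16 - -18 = -16 + 18 = 2$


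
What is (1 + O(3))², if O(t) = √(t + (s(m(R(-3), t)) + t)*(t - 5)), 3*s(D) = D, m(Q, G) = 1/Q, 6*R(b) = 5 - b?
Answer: -5/2 + I*√14 ≈ -2.5 + 3.7417*I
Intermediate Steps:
R(b) = ⅚ - b/6 (R(b) = (5 - b)/6 = ⅚ - b/6)
s(D) = D/3
O(t) = √(t + (-5 + t)*(¼ + t)) (O(t) = √(t + (1/(3*(⅚ - ⅙*(-3))) + t)*(t - 5)) = √(t + (1/(3*(⅚ + ½)) + t)*(-5 + t)) = √(t + (1/(3*(4/3)) + t)*(-5 + t)) = √(t + ((⅓)*(¾) + t)*(-5 + t)) = √(t + (¼ + t)*(-5 + t)) = √(t + (-5 + t)*(¼ + t)))
(1 + O(3))² = (1 + √(-5 - 15*3 + 4*3²)/2)² = (1 + √(-5 - 45 + 4*9)/2)² = (1 + √(-5 - 45 + 36)/2)² = (1 + √(-14)/2)² = (1 + (I*√14)/2)² = (1 + I*√14/2)²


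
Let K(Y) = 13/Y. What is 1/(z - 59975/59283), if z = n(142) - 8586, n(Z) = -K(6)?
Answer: -118566/1018384519 ≈ -0.00011643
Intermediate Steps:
n(Z) = -13/6
z = -51529/6 (z = -13/6 - 8586 = -51529/6 ≈ -8588.2)
1/(z - 59975/59283) = 1/(-51529/6 - 59975/59283) = 1/(-1018384519/118566) = -118566/1018384519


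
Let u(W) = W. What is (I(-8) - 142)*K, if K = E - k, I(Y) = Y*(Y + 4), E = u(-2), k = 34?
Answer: 3960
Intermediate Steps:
E = -2
I(Y) = Y*(4 + Y)
K = -36 (K = -2 - 1*34 = -2 - 34 = -36)
(I(-8) - 142)*K = (-8*(4 - 8) - 142)*(-36) = (-8*(-4) - 142)*(-36) = (32 - 142)*(-36) = -110*(-36) = 3960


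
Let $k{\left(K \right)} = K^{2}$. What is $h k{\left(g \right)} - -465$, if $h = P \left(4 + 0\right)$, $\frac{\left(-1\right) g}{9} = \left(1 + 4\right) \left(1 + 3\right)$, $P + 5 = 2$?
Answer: $-388335$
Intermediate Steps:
$P = -3$ ($P = -5 + 2 = -3$)
$g = -180$ ($g = - 9 \left(1 + 4\right) \left(1 + 3\right) = - 9 \cdot 5 \cdot 4 = \left(-9\right) 20 = -180$)
$h = -12$ ($h = - 3 \left(4 + 0\right) = \left(-3\right) 4 = -12$)
$h k{\left(g \right)} - -465 = - 12 \left(-180\right)^{2} - -465 = \left(-12\right) 32400 + 465 = -388800 + 465 = -388335$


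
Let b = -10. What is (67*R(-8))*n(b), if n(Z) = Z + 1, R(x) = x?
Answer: 4824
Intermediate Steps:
n(Z) = 1 + Z
(67*R(-8))*n(b) = (67*(-8))*(1 - 10) = -536*(-9) = 4824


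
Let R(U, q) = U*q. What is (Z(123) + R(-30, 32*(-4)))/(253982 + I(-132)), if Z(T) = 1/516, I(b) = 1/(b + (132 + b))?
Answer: 21795851/1441601789 ≈ 0.015119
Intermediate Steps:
I(b) = 1/(132 + 2*b)
Z(T) = 1/516
(Z(123) + R(-30, 32*(-4)))/(253982 + I(-132)) = (1/516 - 960*(-4))/(253982 + 1/(2*(66 - 132))) = (1/516 - 30*(-128))/(253982 + (1/2)/(-66)) = (1/516 + 3840)/(253982 + (1/2)*(-1/66)) = 1981441/(516*(253982 - 1/132)) = 1981441/(516*(33525623/132)) = (1981441/516)*(132/33525623) = 21795851/1441601789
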